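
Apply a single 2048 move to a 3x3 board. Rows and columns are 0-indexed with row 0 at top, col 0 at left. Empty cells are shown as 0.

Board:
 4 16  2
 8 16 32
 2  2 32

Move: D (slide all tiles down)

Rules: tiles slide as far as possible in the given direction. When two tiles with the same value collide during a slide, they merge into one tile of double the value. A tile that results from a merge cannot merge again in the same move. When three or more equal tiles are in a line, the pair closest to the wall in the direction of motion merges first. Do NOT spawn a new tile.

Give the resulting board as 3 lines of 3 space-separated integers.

Answer:  4  0  0
 8 32  2
 2  2 64

Derivation:
Slide down:
col 0: [4, 8, 2] -> [4, 8, 2]
col 1: [16, 16, 2] -> [0, 32, 2]
col 2: [2, 32, 32] -> [0, 2, 64]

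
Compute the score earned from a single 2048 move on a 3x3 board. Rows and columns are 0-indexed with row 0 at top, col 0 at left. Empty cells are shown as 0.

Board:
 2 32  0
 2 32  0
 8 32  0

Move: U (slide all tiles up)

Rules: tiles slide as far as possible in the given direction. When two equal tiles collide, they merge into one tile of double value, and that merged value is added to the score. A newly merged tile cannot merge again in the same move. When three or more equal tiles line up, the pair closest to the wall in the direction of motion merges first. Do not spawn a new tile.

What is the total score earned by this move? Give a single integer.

Answer: 68

Derivation:
Slide up:
col 0: [2, 2, 8] -> [4, 8, 0]  score +4 (running 4)
col 1: [32, 32, 32] -> [64, 32, 0]  score +64 (running 68)
col 2: [0, 0, 0] -> [0, 0, 0]  score +0 (running 68)
Board after move:
 4 64  0
 8 32  0
 0  0  0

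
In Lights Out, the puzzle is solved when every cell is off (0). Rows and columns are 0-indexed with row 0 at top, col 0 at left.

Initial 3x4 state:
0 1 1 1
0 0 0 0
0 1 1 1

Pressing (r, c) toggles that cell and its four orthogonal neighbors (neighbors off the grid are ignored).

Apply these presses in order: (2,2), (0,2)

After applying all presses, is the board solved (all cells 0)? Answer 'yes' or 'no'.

Answer: yes

Derivation:
After press 1 at (2,2):
0 1 1 1
0 0 1 0
0 0 0 0

After press 2 at (0,2):
0 0 0 0
0 0 0 0
0 0 0 0

Lights still on: 0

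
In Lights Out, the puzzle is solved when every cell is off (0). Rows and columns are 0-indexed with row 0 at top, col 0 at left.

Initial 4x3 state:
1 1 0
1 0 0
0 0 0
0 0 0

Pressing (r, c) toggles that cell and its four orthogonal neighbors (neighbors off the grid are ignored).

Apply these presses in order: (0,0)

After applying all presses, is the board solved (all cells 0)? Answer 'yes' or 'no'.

Answer: yes

Derivation:
After press 1 at (0,0):
0 0 0
0 0 0
0 0 0
0 0 0

Lights still on: 0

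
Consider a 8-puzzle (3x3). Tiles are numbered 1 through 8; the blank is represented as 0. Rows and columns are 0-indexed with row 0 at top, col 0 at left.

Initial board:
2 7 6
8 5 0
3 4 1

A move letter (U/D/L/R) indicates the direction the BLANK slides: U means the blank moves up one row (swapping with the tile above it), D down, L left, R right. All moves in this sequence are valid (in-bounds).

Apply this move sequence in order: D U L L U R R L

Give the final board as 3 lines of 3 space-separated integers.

After move 1 (D):
2 7 6
8 5 1
3 4 0

After move 2 (U):
2 7 6
8 5 0
3 4 1

After move 3 (L):
2 7 6
8 0 5
3 4 1

After move 4 (L):
2 7 6
0 8 5
3 4 1

After move 5 (U):
0 7 6
2 8 5
3 4 1

After move 6 (R):
7 0 6
2 8 5
3 4 1

After move 7 (R):
7 6 0
2 8 5
3 4 1

After move 8 (L):
7 0 6
2 8 5
3 4 1

Answer: 7 0 6
2 8 5
3 4 1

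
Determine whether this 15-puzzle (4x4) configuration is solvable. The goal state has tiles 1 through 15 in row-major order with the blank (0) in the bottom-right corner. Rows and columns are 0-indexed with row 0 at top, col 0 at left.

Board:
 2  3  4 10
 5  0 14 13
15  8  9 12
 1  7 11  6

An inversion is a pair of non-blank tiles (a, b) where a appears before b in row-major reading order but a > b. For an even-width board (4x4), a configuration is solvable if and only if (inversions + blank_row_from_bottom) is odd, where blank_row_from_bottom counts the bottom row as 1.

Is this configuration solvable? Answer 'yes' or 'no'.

Inversions: 44
Blank is in row 1 (0-indexed from top), which is row 3 counting from the bottom (bottom = 1).
44 + 3 = 47, which is odd, so the puzzle is solvable.

Answer: yes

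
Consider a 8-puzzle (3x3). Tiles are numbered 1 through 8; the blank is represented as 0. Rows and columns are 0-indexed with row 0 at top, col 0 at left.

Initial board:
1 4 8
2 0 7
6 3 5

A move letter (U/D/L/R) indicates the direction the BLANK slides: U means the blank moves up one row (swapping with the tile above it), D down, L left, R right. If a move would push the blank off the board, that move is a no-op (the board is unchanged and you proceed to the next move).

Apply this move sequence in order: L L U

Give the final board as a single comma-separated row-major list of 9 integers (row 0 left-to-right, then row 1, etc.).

After move 1 (L):
1 4 8
0 2 7
6 3 5

After move 2 (L):
1 4 8
0 2 7
6 3 5

After move 3 (U):
0 4 8
1 2 7
6 3 5

Answer: 0, 4, 8, 1, 2, 7, 6, 3, 5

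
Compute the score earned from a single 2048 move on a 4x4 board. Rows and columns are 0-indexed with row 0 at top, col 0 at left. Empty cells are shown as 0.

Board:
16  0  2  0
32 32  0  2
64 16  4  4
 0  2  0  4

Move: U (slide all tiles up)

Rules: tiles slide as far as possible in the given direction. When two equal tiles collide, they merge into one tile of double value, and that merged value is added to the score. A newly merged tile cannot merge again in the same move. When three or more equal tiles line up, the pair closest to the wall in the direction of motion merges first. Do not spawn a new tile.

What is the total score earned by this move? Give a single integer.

Slide up:
col 0: [16, 32, 64, 0] -> [16, 32, 64, 0]  score +0 (running 0)
col 1: [0, 32, 16, 2] -> [32, 16, 2, 0]  score +0 (running 0)
col 2: [2, 0, 4, 0] -> [2, 4, 0, 0]  score +0 (running 0)
col 3: [0, 2, 4, 4] -> [2, 8, 0, 0]  score +8 (running 8)
Board after move:
16 32  2  2
32 16  4  8
64  2  0  0
 0  0  0  0

Answer: 8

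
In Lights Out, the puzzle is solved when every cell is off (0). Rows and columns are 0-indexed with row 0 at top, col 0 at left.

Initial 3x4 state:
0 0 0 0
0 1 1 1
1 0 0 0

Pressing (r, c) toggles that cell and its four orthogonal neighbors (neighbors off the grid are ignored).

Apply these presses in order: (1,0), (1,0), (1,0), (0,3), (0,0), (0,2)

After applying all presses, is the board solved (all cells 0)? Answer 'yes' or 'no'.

Answer: yes

Derivation:
After press 1 at (1,0):
1 0 0 0
1 0 1 1
0 0 0 0

After press 2 at (1,0):
0 0 0 0
0 1 1 1
1 0 0 0

After press 3 at (1,0):
1 0 0 0
1 0 1 1
0 0 0 0

After press 4 at (0,3):
1 0 1 1
1 0 1 0
0 0 0 0

After press 5 at (0,0):
0 1 1 1
0 0 1 0
0 0 0 0

After press 6 at (0,2):
0 0 0 0
0 0 0 0
0 0 0 0

Lights still on: 0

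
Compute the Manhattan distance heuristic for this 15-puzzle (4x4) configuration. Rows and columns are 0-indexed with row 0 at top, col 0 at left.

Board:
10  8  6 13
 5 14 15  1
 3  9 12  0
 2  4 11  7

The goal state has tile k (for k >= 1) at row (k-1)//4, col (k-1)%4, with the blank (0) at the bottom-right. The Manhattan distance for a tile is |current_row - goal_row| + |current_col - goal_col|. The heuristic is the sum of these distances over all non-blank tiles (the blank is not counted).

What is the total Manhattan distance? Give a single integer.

Tile 10: (0,0)->(2,1) = 3
Tile 8: (0,1)->(1,3) = 3
Tile 6: (0,2)->(1,1) = 2
Tile 13: (0,3)->(3,0) = 6
Tile 5: (1,0)->(1,0) = 0
Tile 14: (1,1)->(3,1) = 2
Tile 15: (1,2)->(3,2) = 2
Tile 1: (1,3)->(0,0) = 4
Tile 3: (2,0)->(0,2) = 4
Tile 9: (2,1)->(2,0) = 1
Tile 12: (2,2)->(2,3) = 1
Tile 2: (3,0)->(0,1) = 4
Tile 4: (3,1)->(0,3) = 5
Tile 11: (3,2)->(2,2) = 1
Tile 7: (3,3)->(1,2) = 3
Sum: 3 + 3 + 2 + 6 + 0 + 2 + 2 + 4 + 4 + 1 + 1 + 4 + 5 + 1 + 3 = 41

Answer: 41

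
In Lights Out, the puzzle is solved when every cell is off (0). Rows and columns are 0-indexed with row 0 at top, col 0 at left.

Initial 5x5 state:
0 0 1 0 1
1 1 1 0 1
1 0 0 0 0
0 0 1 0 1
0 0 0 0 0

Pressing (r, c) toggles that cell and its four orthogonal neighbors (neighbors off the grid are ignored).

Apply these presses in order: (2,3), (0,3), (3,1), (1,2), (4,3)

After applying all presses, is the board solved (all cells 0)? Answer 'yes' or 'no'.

After press 1 at (2,3):
0 0 1 0 1
1 1 1 1 1
1 0 1 1 1
0 0 1 1 1
0 0 0 0 0

After press 2 at (0,3):
0 0 0 1 0
1 1 1 0 1
1 0 1 1 1
0 0 1 1 1
0 0 0 0 0

After press 3 at (3,1):
0 0 0 1 0
1 1 1 0 1
1 1 1 1 1
1 1 0 1 1
0 1 0 0 0

After press 4 at (1,2):
0 0 1 1 0
1 0 0 1 1
1 1 0 1 1
1 1 0 1 1
0 1 0 0 0

After press 5 at (4,3):
0 0 1 1 0
1 0 0 1 1
1 1 0 1 1
1 1 0 0 1
0 1 1 1 1

Lights still on: 16

Answer: no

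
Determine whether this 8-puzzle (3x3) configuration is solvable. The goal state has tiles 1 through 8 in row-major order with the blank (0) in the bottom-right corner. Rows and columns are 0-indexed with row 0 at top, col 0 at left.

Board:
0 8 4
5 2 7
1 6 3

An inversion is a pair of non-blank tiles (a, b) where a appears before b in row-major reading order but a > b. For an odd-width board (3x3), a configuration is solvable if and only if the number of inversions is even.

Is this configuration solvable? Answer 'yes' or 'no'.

Inversions (pairs i<j in row-major order where tile[i] > tile[j] > 0): 18
18 is even, so the puzzle is solvable.

Answer: yes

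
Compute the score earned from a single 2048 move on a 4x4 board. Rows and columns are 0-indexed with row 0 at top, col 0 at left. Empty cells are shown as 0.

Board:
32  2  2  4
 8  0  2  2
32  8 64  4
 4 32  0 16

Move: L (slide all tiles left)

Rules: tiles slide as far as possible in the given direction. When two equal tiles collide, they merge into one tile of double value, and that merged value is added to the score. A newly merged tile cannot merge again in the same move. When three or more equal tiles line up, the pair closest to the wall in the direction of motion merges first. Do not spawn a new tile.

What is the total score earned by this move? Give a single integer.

Answer: 8

Derivation:
Slide left:
row 0: [32, 2, 2, 4] -> [32, 4, 4, 0]  score +4 (running 4)
row 1: [8, 0, 2, 2] -> [8, 4, 0, 0]  score +4 (running 8)
row 2: [32, 8, 64, 4] -> [32, 8, 64, 4]  score +0 (running 8)
row 3: [4, 32, 0, 16] -> [4, 32, 16, 0]  score +0 (running 8)
Board after move:
32  4  4  0
 8  4  0  0
32  8 64  4
 4 32 16  0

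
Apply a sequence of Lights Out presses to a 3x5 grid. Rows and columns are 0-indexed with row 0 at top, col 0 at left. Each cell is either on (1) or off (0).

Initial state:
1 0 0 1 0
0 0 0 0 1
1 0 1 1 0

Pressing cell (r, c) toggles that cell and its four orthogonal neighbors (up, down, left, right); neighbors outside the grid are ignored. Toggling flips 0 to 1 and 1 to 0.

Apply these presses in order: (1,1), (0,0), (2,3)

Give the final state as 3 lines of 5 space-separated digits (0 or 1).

After press 1 at (1,1):
1 1 0 1 0
1 1 1 0 1
1 1 1 1 0

After press 2 at (0,0):
0 0 0 1 0
0 1 1 0 1
1 1 1 1 0

After press 3 at (2,3):
0 0 0 1 0
0 1 1 1 1
1 1 0 0 1

Answer: 0 0 0 1 0
0 1 1 1 1
1 1 0 0 1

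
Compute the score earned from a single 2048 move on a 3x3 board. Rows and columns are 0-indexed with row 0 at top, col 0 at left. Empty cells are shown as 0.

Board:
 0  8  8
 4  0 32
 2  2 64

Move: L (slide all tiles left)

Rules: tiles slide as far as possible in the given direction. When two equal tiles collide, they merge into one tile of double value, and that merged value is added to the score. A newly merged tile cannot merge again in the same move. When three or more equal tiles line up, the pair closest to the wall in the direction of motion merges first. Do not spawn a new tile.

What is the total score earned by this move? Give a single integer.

Slide left:
row 0: [0, 8, 8] -> [16, 0, 0]  score +16 (running 16)
row 1: [4, 0, 32] -> [4, 32, 0]  score +0 (running 16)
row 2: [2, 2, 64] -> [4, 64, 0]  score +4 (running 20)
Board after move:
16  0  0
 4 32  0
 4 64  0

Answer: 20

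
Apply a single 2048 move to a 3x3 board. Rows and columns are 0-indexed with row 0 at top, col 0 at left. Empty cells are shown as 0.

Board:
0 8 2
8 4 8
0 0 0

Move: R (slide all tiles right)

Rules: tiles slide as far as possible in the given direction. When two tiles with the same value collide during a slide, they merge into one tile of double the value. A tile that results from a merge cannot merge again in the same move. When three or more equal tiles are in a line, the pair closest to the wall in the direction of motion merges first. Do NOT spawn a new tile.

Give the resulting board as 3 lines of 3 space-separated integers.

Answer: 0 8 2
8 4 8
0 0 0

Derivation:
Slide right:
row 0: [0, 8, 2] -> [0, 8, 2]
row 1: [8, 4, 8] -> [8, 4, 8]
row 2: [0, 0, 0] -> [0, 0, 0]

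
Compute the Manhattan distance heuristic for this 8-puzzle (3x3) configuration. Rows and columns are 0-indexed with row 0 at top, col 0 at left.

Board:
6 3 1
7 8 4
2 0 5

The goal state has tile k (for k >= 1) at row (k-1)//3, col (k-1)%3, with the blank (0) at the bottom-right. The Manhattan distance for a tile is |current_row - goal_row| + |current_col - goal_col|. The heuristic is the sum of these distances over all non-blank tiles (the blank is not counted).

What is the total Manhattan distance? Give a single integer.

Answer: 15

Derivation:
Tile 6: at (0,0), goal (1,2), distance |0-1|+|0-2| = 3
Tile 3: at (0,1), goal (0,2), distance |0-0|+|1-2| = 1
Tile 1: at (0,2), goal (0,0), distance |0-0|+|2-0| = 2
Tile 7: at (1,0), goal (2,0), distance |1-2|+|0-0| = 1
Tile 8: at (1,1), goal (2,1), distance |1-2|+|1-1| = 1
Tile 4: at (1,2), goal (1,0), distance |1-1|+|2-0| = 2
Tile 2: at (2,0), goal (0,1), distance |2-0|+|0-1| = 3
Tile 5: at (2,2), goal (1,1), distance |2-1|+|2-1| = 2
Sum: 3 + 1 + 2 + 1 + 1 + 2 + 3 + 2 = 15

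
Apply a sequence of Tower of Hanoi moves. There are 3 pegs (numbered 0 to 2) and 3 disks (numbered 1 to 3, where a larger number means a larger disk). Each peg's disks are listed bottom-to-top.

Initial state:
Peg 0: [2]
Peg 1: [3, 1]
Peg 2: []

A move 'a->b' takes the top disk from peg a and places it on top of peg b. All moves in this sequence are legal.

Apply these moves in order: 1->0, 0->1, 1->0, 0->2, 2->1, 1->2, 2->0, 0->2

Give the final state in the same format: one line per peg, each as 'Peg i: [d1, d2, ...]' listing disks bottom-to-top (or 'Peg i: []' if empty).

Answer: Peg 0: [2]
Peg 1: [3]
Peg 2: [1]

Derivation:
After move 1 (1->0):
Peg 0: [2, 1]
Peg 1: [3]
Peg 2: []

After move 2 (0->1):
Peg 0: [2]
Peg 1: [3, 1]
Peg 2: []

After move 3 (1->0):
Peg 0: [2, 1]
Peg 1: [3]
Peg 2: []

After move 4 (0->2):
Peg 0: [2]
Peg 1: [3]
Peg 2: [1]

After move 5 (2->1):
Peg 0: [2]
Peg 1: [3, 1]
Peg 2: []

After move 6 (1->2):
Peg 0: [2]
Peg 1: [3]
Peg 2: [1]

After move 7 (2->0):
Peg 0: [2, 1]
Peg 1: [3]
Peg 2: []

After move 8 (0->2):
Peg 0: [2]
Peg 1: [3]
Peg 2: [1]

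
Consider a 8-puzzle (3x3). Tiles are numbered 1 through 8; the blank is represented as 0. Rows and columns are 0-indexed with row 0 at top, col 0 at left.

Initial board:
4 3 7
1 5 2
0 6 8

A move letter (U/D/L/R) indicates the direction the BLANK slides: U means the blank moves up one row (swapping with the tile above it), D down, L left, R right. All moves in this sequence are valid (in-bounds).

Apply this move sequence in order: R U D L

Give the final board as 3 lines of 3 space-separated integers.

After move 1 (R):
4 3 7
1 5 2
6 0 8

After move 2 (U):
4 3 7
1 0 2
6 5 8

After move 3 (D):
4 3 7
1 5 2
6 0 8

After move 4 (L):
4 3 7
1 5 2
0 6 8

Answer: 4 3 7
1 5 2
0 6 8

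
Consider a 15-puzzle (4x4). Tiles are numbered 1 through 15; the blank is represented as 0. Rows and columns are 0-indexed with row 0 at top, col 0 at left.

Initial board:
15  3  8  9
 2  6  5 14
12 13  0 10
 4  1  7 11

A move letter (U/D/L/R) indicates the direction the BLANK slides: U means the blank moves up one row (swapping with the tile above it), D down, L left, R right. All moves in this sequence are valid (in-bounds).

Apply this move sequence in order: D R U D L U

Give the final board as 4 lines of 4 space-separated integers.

After move 1 (D):
15  3  8  9
 2  6  5 14
12 13  7 10
 4  1  0 11

After move 2 (R):
15  3  8  9
 2  6  5 14
12 13  7 10
 4  1 11  0

After move 3 (U):
15  3  8  9
 2  6  5 14
12 13  7  0
 4  1 11 10

After move 4 (D):
15  3  8  9
 2  6  5 14
12 13  7 10
 4  1 11  0

After move 5 (L):
15  3  8  9
 2  6  5 14
12 13  7 10
 4  1  0 11

After move 6 (U):
15  3  8  9
 2  6  5 14
12 13  0 10
 4  1  7 11

Answer: 15  3  8  9
 2  6  5 14
12 13  0 10
 4  1  7 11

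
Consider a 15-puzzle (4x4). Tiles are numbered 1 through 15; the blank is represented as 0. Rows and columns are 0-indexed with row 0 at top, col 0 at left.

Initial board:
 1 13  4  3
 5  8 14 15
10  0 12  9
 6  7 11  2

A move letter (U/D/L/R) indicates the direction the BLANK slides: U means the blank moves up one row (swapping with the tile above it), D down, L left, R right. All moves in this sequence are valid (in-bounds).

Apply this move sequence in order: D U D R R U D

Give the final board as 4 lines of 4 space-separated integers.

Answer:  1 13  4  3
 5  8 14 15
10  7 12  9
 6 11  2  0

Derivation:
After move 1 (D):
 1 13  4  3
 5  8 14 15
10  7 12  9
 6  0 11  2

After move 2 (U):
 1 13  4  3
 5  8 14 15
10  0 12  9
 6  7 11  2

After move 3 (D):
 1 13  4  3
 5  8 14 15
10  7 12  9
 6  0 11  2

After move 4 (R):
 1 13  4  3
 5  8 14 15
10  7 12  9
 6 11  0  2

After move 5 (R):
 1 13  4  3
 5  8 14 15
10  7 12  9
 6 11  2  0

After move 6 (U):
 1 13  4  3
 5  8 14 15
10  7 12  0
 6 11  2  9

After move 7 (D):
 1 13  4  3
 5  8 14 15
10  7 12  9
 6 11  2  0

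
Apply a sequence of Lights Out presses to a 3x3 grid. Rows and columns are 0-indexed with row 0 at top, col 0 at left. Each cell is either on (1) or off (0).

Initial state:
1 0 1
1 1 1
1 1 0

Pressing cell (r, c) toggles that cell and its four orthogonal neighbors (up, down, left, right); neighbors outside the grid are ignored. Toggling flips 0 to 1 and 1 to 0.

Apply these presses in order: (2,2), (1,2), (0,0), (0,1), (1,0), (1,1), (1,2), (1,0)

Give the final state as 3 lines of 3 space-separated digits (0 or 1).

Answer: 1 1 0
1 1 1
1 1 1

Derivation:
After press 1 at (2,2):
1 0 1
1 1 0
1 0 1

After press 2 at (1,2):
1 0 0
1 0 1
1 0 0

After press 3 at (0,0):
0 1 0
0 0 1
1 0 0

After press 4 at (0,1):
1 0 1
0 1 1
1 0 0

After press 5 at (1,0):
0 0 1
1 0 1
0 0 0

After press 6 at (1,1):
0 1 1
0 1 0
0 1 0

After press 7 at (1,2):
0 1 0
0 0 1
0 1 1

After press 8 at (1,0):
1 1 0
1 1 1
1 1 1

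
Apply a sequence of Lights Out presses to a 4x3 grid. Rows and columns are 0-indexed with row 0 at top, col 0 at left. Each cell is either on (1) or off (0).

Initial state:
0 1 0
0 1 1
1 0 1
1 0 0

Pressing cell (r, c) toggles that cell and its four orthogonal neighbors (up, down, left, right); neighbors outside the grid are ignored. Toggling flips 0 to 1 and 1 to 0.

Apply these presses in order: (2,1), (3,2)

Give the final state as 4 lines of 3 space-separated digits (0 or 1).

Answer: 0 1 0
0 0 1
0 1 1
1 0 1

Derivation:
After press 1 at (2,1):
0 1 0
0 0 1
0 1 0
1 1 0

After press 2 at (3,2):
0 1 0
0 0 1
0 1 1
1 0 1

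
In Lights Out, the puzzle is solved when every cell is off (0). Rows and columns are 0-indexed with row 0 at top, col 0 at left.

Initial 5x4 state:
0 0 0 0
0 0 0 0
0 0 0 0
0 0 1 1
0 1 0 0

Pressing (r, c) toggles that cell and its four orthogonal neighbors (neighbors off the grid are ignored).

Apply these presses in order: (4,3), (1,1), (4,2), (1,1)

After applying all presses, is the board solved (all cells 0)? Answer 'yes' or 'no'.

After press 1 at (4,3):
0 0 0 0
0 0 0 0
0 0 0 0
0 0 1 0
0 1 1 1

After press 2 at (1,1):
0 1 0 0
1 1 1 0
0 1 0 0
0 0 1 0
0 1 1 1

After press 3 at (4,2):
0 1 0 0
1 1 1 0
0 1 0 0
0 0 0 0
0 0 0 0

After press 4 at (1,1):
0 0 0 0
0 0 0 0
0 0 0 0
0 0 0 0
0 0 0 0

Lights still on: 0

Answer: yes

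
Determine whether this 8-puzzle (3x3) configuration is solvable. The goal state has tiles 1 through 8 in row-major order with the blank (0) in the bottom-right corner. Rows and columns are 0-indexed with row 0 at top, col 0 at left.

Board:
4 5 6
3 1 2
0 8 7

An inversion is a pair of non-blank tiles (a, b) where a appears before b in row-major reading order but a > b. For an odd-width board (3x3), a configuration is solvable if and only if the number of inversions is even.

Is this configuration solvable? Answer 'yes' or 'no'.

Inversions (pairs i<j in row-major order where tile[i] > tile[j] > 0): 12
12 is even, so the puzzle is solvable.

Answer: yes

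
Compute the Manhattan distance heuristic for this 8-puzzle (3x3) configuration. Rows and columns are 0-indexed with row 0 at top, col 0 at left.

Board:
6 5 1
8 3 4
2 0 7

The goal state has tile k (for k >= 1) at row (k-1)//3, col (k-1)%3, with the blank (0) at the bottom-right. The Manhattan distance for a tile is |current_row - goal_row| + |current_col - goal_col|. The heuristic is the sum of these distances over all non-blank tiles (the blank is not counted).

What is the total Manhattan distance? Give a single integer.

Answer: 17

Derivation:
Tile 6: at (0,0), goal (1,2), distance |0-1|+|0-2| = 3
Tile 5: at (0,1), goal (1,1), distance |0-1|+|1-1| = 1
Tile 1: at (0,2), goal (0,0), distance |0-0|+|2-0| = 2
Tile 8: at (1,0), goal (2,1), distance |1-2|+|0-1| = 2
Tile 3: at (1,1), goal (0,2), distance |1-0|+|1-2| = 2
Tile 4: at (1,2), goal (1,0), distance |1-1|+|2-0| = 2
Tile 2: at (2,0), goal (0,1), distance |2-0|+|0-1| = 3
Tile 7: at (2,2), goal (2,0), distance |2-2|+|2-0| = 2
Sum: 3 + 1 + 2 + 2 + 2 + 2 + 3 + 2 = 17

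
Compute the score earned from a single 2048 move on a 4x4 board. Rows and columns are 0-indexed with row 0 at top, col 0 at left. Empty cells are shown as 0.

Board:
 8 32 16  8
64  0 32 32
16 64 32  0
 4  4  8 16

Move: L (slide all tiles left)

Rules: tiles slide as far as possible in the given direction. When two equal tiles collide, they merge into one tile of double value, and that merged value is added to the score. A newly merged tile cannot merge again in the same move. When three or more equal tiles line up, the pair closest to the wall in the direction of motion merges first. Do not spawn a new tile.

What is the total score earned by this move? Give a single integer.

Answer: 72

Derivation:
Slide left:
row 0: [8, 32, 16, 8] -> [8, 32, 16, 8]  score +0 (running 0)
row 1: [64, 0, 32, 32] -> [64, 64, 0, 0]  score +64 (running 64)
row 2: [16, 64, 32, 0] -> [16, 64, 32, 0]  score +0 (running 64)
row 3: [4, 4, 8, 16] -> [8, 8, 16, 0]  score +8 (running 72)
Board after move:
 8 32 16  8
64 64  0  0
16 64 32  0
 8  8 16  0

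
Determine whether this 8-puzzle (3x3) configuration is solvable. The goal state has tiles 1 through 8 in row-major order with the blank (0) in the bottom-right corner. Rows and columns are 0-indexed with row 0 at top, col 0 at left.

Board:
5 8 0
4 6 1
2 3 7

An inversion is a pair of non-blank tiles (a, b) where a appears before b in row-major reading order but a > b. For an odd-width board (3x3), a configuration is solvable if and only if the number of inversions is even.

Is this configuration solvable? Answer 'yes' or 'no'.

Answer: yes

Derivation:
Inversions (pairs i<j in row-major order where tile[i] > tile[j] > 0): 16
16 is even, so the puzzle is solvable.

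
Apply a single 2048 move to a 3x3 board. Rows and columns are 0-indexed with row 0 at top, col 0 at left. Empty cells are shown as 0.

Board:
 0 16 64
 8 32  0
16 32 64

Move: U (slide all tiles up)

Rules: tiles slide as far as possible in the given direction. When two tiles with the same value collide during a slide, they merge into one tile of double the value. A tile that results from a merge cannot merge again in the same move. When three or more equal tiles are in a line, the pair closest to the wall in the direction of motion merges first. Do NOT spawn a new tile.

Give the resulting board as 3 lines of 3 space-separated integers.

Answer:   8  16 128
 16  64   0
  0   0   0

Derivation:
Slide up:
col 0: [0, 8, 16] -> [8, 16, 0]
col 1: [16, 32, 32] -> [16, 64, 0]
col 2: [64, 0, 64] -> [128, 0, 0]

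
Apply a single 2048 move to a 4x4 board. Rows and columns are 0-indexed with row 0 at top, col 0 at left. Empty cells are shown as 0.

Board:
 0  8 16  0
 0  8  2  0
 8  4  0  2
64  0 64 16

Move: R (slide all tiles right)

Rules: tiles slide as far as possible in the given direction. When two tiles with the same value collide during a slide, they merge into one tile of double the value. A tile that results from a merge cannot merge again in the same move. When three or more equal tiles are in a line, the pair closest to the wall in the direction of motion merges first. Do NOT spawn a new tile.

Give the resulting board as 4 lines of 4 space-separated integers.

Slide right:
row 0: [0, 8, 16, 0] -> [0, 0, 8, 16]
row 1: [0, 8, 2, 0] -> [0, 0, 8, 2]
row 2: [8, 4, 0, 2] -> [0, 8, 4, 2]
row 3: [64, 0, 64, 16] -> [0, 0, 128, 16]

Answer:   0   0   8  16
  0   0   8   2
  0   8   4   2
  0   0 128  16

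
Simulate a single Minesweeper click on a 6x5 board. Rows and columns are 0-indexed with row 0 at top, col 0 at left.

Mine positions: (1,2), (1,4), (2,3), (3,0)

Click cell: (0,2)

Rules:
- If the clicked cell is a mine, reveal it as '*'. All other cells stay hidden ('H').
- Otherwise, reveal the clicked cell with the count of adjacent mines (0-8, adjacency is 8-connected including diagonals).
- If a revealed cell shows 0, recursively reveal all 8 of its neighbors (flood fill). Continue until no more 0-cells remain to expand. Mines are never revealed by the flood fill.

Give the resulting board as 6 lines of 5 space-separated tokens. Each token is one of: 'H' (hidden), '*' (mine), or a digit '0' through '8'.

H H 1 H H
H H H H H
H H H H H
H H H H H
H H H H H
H H H H H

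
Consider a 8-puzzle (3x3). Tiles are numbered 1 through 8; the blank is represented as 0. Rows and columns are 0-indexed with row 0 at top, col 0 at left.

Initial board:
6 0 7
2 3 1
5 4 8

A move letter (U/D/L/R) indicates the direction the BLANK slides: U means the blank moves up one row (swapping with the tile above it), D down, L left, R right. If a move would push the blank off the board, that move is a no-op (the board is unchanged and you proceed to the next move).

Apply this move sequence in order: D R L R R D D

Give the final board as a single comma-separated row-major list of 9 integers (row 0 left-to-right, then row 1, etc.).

Answer: 6, 3, 7, 2, 1, 8, 5, 4, 0

Derivation:
After move 1 (D):
6 3 7
2 0 1
5 4 8

After move 2 (R):
6 3 7
2 1 0
5 4 8

After move 3 (L):
6 3 7
2 0 1
5 4 8

After move 4 (R):
6 3 7
2 1 0
5 4 8

After move 5 (R):
6 3 7
2 1 0
5 4 8

After move 6 (D):
6 3 7
2 1 8
5 4 0

After move 7 (D):
6 3 7
2 1 8
5 4 0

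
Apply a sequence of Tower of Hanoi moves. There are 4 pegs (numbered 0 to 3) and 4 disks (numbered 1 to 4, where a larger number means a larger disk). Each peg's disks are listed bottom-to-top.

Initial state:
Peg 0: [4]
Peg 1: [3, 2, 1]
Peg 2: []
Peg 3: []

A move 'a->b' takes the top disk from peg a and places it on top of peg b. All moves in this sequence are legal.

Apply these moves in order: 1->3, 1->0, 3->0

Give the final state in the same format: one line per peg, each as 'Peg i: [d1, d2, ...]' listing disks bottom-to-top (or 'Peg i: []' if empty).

Answer: Peg 0: [4, 2, 1]
Peg 1: [3]
Peg 2: []
Peg 3: []

Derivation:
After move 1 (1->3):
Peg 0: [4]
Peg 1: [3, 2]
Peg 2: []
Peg 3: [1]

After move 2 (1->0):
Peg 0: [4, 2]
Peg 1: [3]
Peg 2: []
Peg 3: [1]

After move 3 (3->0):
Peg 0: [4, 2, 1]
Peg 1: [3]
Peg 2: []
Peg 3: []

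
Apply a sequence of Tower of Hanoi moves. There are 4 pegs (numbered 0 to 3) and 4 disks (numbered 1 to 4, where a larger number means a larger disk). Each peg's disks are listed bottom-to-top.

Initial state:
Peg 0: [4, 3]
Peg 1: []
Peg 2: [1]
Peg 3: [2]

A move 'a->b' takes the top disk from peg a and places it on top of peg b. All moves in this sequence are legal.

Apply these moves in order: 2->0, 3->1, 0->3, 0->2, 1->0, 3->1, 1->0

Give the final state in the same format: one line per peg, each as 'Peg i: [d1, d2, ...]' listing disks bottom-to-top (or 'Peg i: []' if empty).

Answer: Peg 0: [4, 2, 1]
Peg 1: []
Peg 2: [3]
Peg 3: []

Derivation:
After move 1 (2->0):
Peg 0: [4, 3, 1]
Peg 1: []
Peg 2: []
Peg 3: [2]

After move 2 (3->1):
Peg 0: [4, 3, 1]
Peg 1: [2]
Peg 2: []
Peg 3: []

After move 3 (0->3):
Peg 0: [4, 3]
Peg 1: [2]
Peg 2: []
Peg 3: [1]

After move 4 (0->2):
Peg 0: [4]
Peg 1: [2]
Peg 2: [3]
Peg 3: [1]

After move 5 (1->0):
Peg 0: [4, 2]
Peg 1: []
Peg 2: [3]
Peg 3: [1]

After move 6 (3->1):
Peg 0: [4, 2]
Peg 1: [1]
Peg 2: [3]
Peg 3: []

After move 7 (1->0):
Peg 0: [4, 2, 1]
Peg 1: []
Peg 2: [3]
Peg 3: []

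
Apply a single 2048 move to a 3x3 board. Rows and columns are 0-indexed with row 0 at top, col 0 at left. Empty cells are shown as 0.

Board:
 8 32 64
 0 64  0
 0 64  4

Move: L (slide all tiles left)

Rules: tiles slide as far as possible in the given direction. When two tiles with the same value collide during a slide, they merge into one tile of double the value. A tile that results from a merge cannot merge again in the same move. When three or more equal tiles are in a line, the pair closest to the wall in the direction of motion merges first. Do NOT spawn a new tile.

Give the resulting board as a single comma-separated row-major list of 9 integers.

Slide left:
row 0: [8, 32, 64] -> [8, 32, 64]
row 1: [0, 64, 0] -> [64, 0, 0]
row 2: [0, 64, 4] -> [64, 4, 0]

Answer: 8, 32, 64, 64, 0, 0, 64, 4, 0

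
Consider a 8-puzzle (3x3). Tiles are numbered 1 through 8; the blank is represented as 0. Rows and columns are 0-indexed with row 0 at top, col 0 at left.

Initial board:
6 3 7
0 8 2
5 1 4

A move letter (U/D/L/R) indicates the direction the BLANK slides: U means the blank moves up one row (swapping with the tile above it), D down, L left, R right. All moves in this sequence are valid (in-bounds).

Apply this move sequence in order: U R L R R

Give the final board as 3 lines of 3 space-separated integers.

Answer: 3 7 0
6 8 2
5 1 4

Derivation:
After move 1 (U):
0 3 7
6 8 2
5 1 4

After move 2 (R):
3 0 7
6 8 2
5 1 4

After move 3 (L):
0 3 7
6 8 2
5 1 4

After move 4 (R):
3 0 7
6 8 2
5 1 4

After move 5 (R):
3 7 0
6 8 2
5 1 4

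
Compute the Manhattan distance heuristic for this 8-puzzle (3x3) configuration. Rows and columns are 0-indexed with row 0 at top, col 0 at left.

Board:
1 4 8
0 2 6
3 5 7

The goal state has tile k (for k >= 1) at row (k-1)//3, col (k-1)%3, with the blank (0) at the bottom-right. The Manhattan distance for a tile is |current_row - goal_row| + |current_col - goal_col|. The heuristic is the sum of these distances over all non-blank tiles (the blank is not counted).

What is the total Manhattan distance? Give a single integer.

Answer: 13

Derivation:
Tile 1: (0,0)->(0,0) = 0
Tile 4: (0,1)->(1,0) = 2
Tile 8: (0,2)->(2,1) = 3
Tile 2: (1,1)->(0,1) = 1
Tile 6: (1,2)->(1,2) = 0
Tile 3: (2,0)->(0,2) = 4
Tile 5: (2,1)->(1,1) = 1
Tile 7: (2,2)->(2,0) = 2
Sum: 0 + 2 + 3 + 1 + 0 + 4 + 1 + 2 = 13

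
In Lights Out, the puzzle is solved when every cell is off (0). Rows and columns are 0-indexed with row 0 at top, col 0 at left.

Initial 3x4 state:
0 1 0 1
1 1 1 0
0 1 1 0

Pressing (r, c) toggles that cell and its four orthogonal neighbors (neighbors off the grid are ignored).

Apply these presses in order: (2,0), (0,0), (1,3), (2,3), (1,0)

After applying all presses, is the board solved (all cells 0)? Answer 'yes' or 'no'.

After press 1 at (2,0):
0 1 0 1
0 1 1 0
1 0 1 0

After press 2 at (0,0):
1 0 0 1
1 1 1 0
1 0 1 0

After press 3 at (1,3):
1 0 0 0
1 1 0 1
1 0 1 1

After press 4 at (2,3):
1 0 0 0
1 1 0 0
1 0 0 0

After press 5 at (1,0):
0 0 0 0
0 0 0 0
0 0 0 0

Lights still on: 0

Answer: yes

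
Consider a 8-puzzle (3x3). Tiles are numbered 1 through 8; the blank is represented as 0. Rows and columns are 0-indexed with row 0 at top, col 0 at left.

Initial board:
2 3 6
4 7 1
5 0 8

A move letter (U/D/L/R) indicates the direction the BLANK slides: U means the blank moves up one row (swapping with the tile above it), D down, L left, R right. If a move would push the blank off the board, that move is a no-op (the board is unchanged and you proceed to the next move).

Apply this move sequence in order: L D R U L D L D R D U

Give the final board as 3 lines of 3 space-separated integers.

After move 1 (L):
2 3 6
4 7 1
0 5 8

After move 2 (D):
2 3 6
4 7 1
0 5 8

After move 3 (R):
2 3 6
4 7 1
5 0 8

After move 4 (U):
2 3 6
4 0 1
5 7 8

After move 5 (L):
2 3 6
0 4 1
5 7 8

After move 6 (D):
2 3 6
5 4 1
0 7 8

After move 7 (L):
2 3 6
5 4 1
0 7 8

After move 8 (D):
2 3 6
5 4 1
0 7 8

After move 9 (R):
2 3 6
5 4 1
7 0 8

After move 10 (D):
2 3 6
5 4 1
7 0 8

After move 11 (U):
2 3 6
5 0 1
7 4 8

Answer: 2 3 6
5 0 1
7 4 8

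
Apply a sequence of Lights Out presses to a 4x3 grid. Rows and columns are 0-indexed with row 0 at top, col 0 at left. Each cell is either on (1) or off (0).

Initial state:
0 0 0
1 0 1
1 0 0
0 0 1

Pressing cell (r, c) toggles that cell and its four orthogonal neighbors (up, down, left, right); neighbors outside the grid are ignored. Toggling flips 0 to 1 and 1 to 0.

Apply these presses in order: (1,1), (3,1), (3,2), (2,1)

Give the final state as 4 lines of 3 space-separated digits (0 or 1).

Answer: 0 1 0
0 0 0
0 1 0
1 1 1

Derivation:
After press 1 at (1,1):
0 1 0
0 1 0
1 1 0
0 0 1

After press 2 at (3,1):
0 1 0
0 1 0
1 0 0
1 1 0

After press 3 at (3,2):
0 1 0
0 1 0
1 0 1
1 0 1

After press 4 at (2,1):
0 1 0
0 0 0
0 1 0
1 1 1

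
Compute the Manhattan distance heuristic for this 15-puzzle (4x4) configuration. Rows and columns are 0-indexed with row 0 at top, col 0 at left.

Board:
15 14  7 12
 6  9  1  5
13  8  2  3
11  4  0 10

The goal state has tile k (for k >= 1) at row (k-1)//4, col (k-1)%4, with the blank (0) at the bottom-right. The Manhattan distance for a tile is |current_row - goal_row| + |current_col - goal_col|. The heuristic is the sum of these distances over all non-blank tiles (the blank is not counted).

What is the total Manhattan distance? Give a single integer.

Tile 15: at (0,0), goal (3,2), distance |0-3|+|0-2| = 5
Tile 14: at (0,1), goal (3,1), distance |0-3|+|1-1| = 3
Tile 7: at (0,2), goal (1,2), distance |0-1|+|2-2| = 1
Tile 12: at (0,3), goal (2,3), distance |0-2|+|3-3| = 2
Tile 6: at (1,0), goal (1,1), distance |1-1|+|0-1| = 1
Tile 9: at (1,1), goal (2,0), distance |1-2|+|1-0| = 2
Tile 1: at (1,2), goal (0,0), distance |1-0|+|2-0| = 3
Tile 5: at (1,3), goal (1,0), distance |1-1|+|3-0| = 3
Tile 13: at (2,0), goal (3,0), distance |2-3|+|0-0| = 1
Tile 8: at (2,1), goal (1,3), distance |2-1|+|1-3| = 3
Tile 2: at (2,2), goal (0,1), distance |2-0|+|2-1| = 3
Tile 3: at (2,3), goal (0,2), distance |2-0|+|3-2| = 3
Tile 11: at (3,0), goal (2,2), distance |3-2|+|0-2| = 3
Tile 4: at (3,1), goal (0,3), distance |3-0|+|1-3| = 5
Tile 10: at (3,3), goal (2,1), distance |3-2|+|3-1| = 3
Sum: 5 + 3 + 1 + 2 + 1 + 2 + 3 + 3 + 1 + 3 + 3 + 3 + 3 + 5 + 3 = 41

Answer: 41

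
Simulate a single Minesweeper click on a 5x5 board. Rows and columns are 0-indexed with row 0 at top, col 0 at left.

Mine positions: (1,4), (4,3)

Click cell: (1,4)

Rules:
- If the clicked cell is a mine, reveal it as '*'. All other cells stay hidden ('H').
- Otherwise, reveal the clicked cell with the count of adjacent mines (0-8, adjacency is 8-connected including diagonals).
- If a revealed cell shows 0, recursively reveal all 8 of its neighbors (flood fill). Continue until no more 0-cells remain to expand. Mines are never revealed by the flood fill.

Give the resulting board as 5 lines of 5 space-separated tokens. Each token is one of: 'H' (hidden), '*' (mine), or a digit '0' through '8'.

H H H H H
H H H H *
H H H H H
H H H H H
H H H H H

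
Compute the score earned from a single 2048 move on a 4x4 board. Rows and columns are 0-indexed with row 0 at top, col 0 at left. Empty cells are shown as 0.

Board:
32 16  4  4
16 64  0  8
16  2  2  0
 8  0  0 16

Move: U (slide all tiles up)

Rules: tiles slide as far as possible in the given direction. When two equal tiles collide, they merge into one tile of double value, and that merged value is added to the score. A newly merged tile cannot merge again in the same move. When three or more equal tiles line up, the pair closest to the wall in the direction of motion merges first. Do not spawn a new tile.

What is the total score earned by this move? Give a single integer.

Slide up:
col 0: [32, 16, 16, 8] -> [32, 32, 8, 0]  score +32 (running 32)
col 1: [16, 64, 2, 0] -> [16, 64, 2, 0]  score +0 (running 32)
col 2: [4, 0, 2, 0] -> [4, 2, 0, 0]  score +0 (running 32)
col 3: [4, 8, 0, 16] -> [4, 8, 16, 0]  score +0 (running 32)
Board after move:
32 16  4  4
32 64  2  8
 8  2  0 16
 0  0  0  0

Answer: 32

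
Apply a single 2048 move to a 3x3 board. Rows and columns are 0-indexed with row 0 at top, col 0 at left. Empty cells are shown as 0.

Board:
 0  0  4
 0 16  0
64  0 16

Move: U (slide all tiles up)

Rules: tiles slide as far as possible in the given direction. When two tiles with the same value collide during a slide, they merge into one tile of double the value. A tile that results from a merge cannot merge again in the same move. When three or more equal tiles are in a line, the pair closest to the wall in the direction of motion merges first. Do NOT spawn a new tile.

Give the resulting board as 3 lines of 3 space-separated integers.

Slide up:
col 0: [0, 0, 64] -> [64, 0, 0]
col 1: [0, 16, 0] -> [16, 0, 0]
col 2: [4, 0, 16] -> [4, 16, 0]

Answer: 64 16  4
 0  0 16
 0  0  0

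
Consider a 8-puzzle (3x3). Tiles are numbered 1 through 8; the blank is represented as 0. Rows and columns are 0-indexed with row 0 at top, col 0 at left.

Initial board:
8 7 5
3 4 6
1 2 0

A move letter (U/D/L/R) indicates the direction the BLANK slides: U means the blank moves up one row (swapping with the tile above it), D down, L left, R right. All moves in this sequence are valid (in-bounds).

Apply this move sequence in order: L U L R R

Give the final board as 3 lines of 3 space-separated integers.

Answer: 8 7 5
3 6 0
1 4 2

Derivation:
After move 1 (L):
8 7 5
3 4 6
1 0 2

After move 2 (U):
8 7 5
3 0 6
1 4 2

After move 3 (L):
8 7 5
0 3 6
1 4 2

After move 4 (R):
8 7 5
3 0 6
1 4 2

After move 5 (R):
8 7 5
3 6 0
1 4 2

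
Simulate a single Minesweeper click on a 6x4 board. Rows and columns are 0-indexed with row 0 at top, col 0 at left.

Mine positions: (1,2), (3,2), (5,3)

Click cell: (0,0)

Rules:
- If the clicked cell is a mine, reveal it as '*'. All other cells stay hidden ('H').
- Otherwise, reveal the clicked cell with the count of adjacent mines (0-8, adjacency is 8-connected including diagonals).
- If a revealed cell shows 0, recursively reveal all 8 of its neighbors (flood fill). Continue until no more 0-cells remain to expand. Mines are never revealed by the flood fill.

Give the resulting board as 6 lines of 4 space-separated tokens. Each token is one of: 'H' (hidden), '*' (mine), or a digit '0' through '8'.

0 1 H H
0 1 H H
0 2 H H
0 1 H H
0 1 2 H
0 0 1 H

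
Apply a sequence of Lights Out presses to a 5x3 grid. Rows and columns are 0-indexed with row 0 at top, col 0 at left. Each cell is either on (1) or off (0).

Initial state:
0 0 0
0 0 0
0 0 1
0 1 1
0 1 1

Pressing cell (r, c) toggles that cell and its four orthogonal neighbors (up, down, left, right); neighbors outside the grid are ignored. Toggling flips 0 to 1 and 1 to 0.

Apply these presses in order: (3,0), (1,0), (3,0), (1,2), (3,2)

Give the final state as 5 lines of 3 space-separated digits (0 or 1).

Answer: 1 0 1
1 0 1
1 0 1
0 0 0
0 1 0

Derivation:
After press 1 at (3,0):
0 0 0
0 0 0
1 0 1
1 0 1
1 1 1

After press 2 at (1,0):
1 0 0
1 1 0
0 0 1
1 0 1
1 1 1

After press 3 at (3,0):
1 0 0
1 1 0
1 0 1
0 1 1
0 1 1

After press 4 at (1,2):
1 0 1
1 0 1
1 0 0
0 1 1
0 1 1

After press 5 at (3,2):
1 0 1
1 0 1
1 0 1
0 0 0
0 1 0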